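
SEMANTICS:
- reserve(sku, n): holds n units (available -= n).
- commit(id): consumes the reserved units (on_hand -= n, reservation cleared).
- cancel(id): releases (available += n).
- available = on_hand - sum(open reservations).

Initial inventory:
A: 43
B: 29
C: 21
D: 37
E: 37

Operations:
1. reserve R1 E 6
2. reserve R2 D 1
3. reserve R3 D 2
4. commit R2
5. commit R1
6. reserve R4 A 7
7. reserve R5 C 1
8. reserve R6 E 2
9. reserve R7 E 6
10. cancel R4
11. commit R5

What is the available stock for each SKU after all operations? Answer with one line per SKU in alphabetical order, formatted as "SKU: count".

Answer: A: 43
B: 29
C: 20
D: 34
E: 23

Derivation:
Step 1: reserve R1 E 6 -> on_hand[A=43 B=29 C=21 D=37 E=37] avail[A=43 B=29 C=21 D=37 E=31] open={R1}
Step 2: reserve R2 D 1 -> on_hand[A=43 B=29 C=21 D=37 E=37] avail[A=43 B=29 C=21 D=36 E=31] open={R1,R2}
Step 3: reserve R3 D 2 -> on_hand[A=43 B=29 C=21 D=37 E=37] avail[A=43 B=29 C=21 D=34 E=31] open={R1,R2,R3}
Step 4: commit R2 -> on_hand[A=43 B=29 C=21 D=36 E=37] avail[A=43 B=29 C=21 D=34 E=31] open={R1,R3}
Step 5: commit R1 -> on_hand[A=43 B=29 C=21 D=36 E=31] avail[A=43 B=29 C=21 D=34 E=31] open={R3}
Step 6: reserve R4 A 7 -> on_hand[A=43 B=29 C=21 D=36 E=31] avail[A=36 B=29 C=21 D=34 E=31] open={R3,R4}
Step 7: reserve R5 C 1 -> on_hand[A=43 B=29 C=21 D=36 E=31] avail[A=36 B=29 C=20 D=34 E=31] open={R3,R4,R5}
Step 8: reserve R6 E 2 -> on_hand[A=43 B=29 C=21 D=36 E=31] avail[A=36 B=29 C=20 D=34 E=29] open={R3,R4,R5,R6}
Step 9: reserve R7 E 6 -> on_hand[A=43 B=29 C=21 D=36 E=31] avail[A=36 B=29 C=20 D=34 E=23] open={R3,R4,R5,R6,R7}
Step 10: cancel R4 -> on_hand[A=43 B=29 C=21 D=36 E=31] avail[A=43 B=29 C=20 D=34 E=23] open={R3,R5,R6,R7}
Step 11: commit R5 -> on_hand[A=43 B=29 C=20 D=36 E=31] avail[A=43 B=29 C=20 D=34 E=23] open={R3,R6,R7}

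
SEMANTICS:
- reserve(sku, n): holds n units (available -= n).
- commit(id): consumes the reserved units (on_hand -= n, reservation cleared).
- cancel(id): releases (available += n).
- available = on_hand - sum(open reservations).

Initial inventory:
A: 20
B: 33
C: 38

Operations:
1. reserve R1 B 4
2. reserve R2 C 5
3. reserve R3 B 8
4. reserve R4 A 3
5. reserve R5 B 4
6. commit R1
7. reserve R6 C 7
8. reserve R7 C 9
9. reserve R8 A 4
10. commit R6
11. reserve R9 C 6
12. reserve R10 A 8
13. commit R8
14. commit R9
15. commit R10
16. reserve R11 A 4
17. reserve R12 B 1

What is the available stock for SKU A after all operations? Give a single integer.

Answer: 1

Derivation:
Step 1: reserve R1 B 4 -> on_hand[A=20 B=33 C=38] avail[A=20 B=29 C=38] open={R1}
Step 2: reserve R2 C 5 -> on_hand[A=20 B=33 C=38] avail[A=20 B=29 C=33] open={R1,R2}
Step 3: reserve R3 B 8 -> on_hand[A=20 B=33 C=38] avail[A=20 B=21 C=33] open={R1,R2,R3}
Step 4: reserve R4 A 3 -> on_hand[A=20 B=33 C=38] avail[A=17 B=21 C=33] open={R1,R2,R3,R4}
Step 5: reserve R5 B 4 -> on_hand[A=20 B=33 C=38] avail[A=17 B=17 C=33] open={R1,R2,R3,R4,R5}
Step 6: commit R1 -> on_hand[A=20 B=29 C=38] avail[A=17 B=17 C=33] open={R2,R3,R4,R5}
Step 7: reserve R6 C 7 -> on_hand[A=20 B=29 C=38] avail[A=17 B=17 C=26] open={R2,R3,R4,R5,R6}
Step 8: reserve R7 C 9 -> on_hand[A=20 B=29 C=38] avail[A=17 B=17 C=17] open={R2,R3,R4,R5,R6,R7}
Step 9: reserve R8 A 4 -> on_hand[A=20 B=29 C=38] avail[A=13 B=17 C=17] open={R2,R3,R4,R5,R6,R7,R8}
Step 10: commit R6 -> on_hand[A=20 B=29 C=31] avail[A=13 B=17 C=17] open={R2,R3,R4,R5,R7,R8}
Step 11: reserve R9 C 6 -> on_hand[A=20 B=29 C=31] avail[A=13 B=17 C=11] open={R2,R3,R4,R5,R7,R8,R9}
Step 12: reserve R10 A 8 -> on_hand[A=20 B=29 C=31] avail[A=5 B=17 C=11] open={R10,R2,R3,R4,R5,R7,R8,R9}
Step 13: commit R8 -> on_hand[A=16 B=29 C=31] avail[A=5 B=17 C=11] open={R10,R2,R3,R4,R5,R7,R9}
Step 14: commit R9 -> on_hand[A=16 B=29 C=25] avail[A=5 B=17 C=11] open={R10,R2,R3,R4,R5,R7}
Step 15: commit R10 -> on_hand[A=8 B=29 C=25] avail[A=5 B=17 C=11] open={R2,R3,R4,R5,R7}
Step 16: reserve R11 A 4 -> on_hand[A=8 B=29 C=25] avail[A=1 B=17 C=11] open={R11,R2,R3,R4,R5,R7}
Step 17: reserve R12 B 1 -> on_hand[A=8 B=29 C=25] avail[A=1 B=16 C=11] open={R11,R12,R2,R3,R4,R5,R7}
Final available[A] = 1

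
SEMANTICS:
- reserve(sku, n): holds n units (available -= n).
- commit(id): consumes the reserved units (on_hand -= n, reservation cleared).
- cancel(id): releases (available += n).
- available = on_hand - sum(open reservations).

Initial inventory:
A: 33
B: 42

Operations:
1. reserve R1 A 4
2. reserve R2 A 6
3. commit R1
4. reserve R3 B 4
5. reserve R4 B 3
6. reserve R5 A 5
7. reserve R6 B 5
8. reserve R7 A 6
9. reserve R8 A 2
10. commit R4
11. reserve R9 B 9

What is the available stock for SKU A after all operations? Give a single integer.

Answer: 10

Derivation:
Step 1: reserve R1 A 4 -> on_hand[A=33 B=42] avail[A=29 B=42] open={R1}
Step 2: reserve R2 A 6 -> on_hand[A=33 B=42] avail[A=23 B=42] open={R1,R2}
Step 3: commit R1 -> on_hand[A=29 B=42] avail[A=23 B=42] open={R2}
Step 4: reserve R3 B 4 -> on_hand[A=29 B=42] avail[A=23 B=38] open={R2,R3}
Step 5: reserve R4 B 3 -> on_hand[A=29 B=42] avail[A=23 B=35] open={R2,R3,R4}
Step 6: reserve R5 A 5 -> on_hand[A=29 B=42] avail[A=18 B=35] open={R2,R3,R4,R5}
Step 7: reserve R6 B 5 -> on_hand[A=29 B=42] avail[A=18 B=30] open={R2,R3,R4,R5,R6}
Step 8: reserve R7 A 6 -> on_hand[A=29 B=42] avail[A=12 B=30] open={R2,R3,R4,R5,R6,R7}
Step 9: reserve R8 A 2 -> on_hand[A=29 B=42] avail[A=10 B=30] open={R2,R3,R4,R5,R6,R7,R8}
Step 10: commit R4 -> on_hand[A=29 B=39] avail[A=10 B=30] open={R2,R3,R5,R6,R7,R8}
Step 11: reserve R9 B 9 -> on_hand[A=29 B=39] avail[A=10 B=21] open={R2,R3,R5,R6,R7,R8,R9}
Final available[A] = 10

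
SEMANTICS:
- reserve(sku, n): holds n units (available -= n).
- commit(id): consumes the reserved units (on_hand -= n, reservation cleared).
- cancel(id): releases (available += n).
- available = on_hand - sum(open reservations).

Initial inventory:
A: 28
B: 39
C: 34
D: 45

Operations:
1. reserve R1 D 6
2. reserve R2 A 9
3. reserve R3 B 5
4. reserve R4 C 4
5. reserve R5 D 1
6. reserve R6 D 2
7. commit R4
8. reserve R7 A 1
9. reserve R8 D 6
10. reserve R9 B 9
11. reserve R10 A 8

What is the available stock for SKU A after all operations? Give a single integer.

Answer: 10

Derivation:
Step 1: reserve R1 D 6 -> on_hand[A=28 B=39 C=34 D=45] avail[A=28 B=39 C=34 D=39] open={R1}
Step 2: reserve R2 A 9 -> on_hand[A=28 B=39 C=34 D=45] avail[A=19 B=39 C=34 D=39] open={R1,R2}
Step 3: reserve R3 B 5 -> on_hand[A=28 B=39 C=34 D=45] avail[A=19 B=34 C=34 D=39] open={R1,R2,R3}
Step 4: reserve R4 C 4 -> on_hand[A=28 B=39 C=34 D=45] avail[A=19 B=34 C=30 D=39] open={R1,R2,R3,R4}
Step 5: reserve R5 D 1 -> on_hand[A=28 B=39 C=34 D=45] avail[A=19 B=34 C=30 D=38] open={R1,R2,R3,R4,R5}
Step 6: reserve R6 D 2 -> on_hand[A=28 B=39 C=34 D=45] avail[A=19 B=34 C=30 D=36] open={R1,R2,R3,R4,R5,R6}
Step 7: commit R4 -> on_hand[A=28 B=39 C=30 D=45] avail[A=19 B=34 C=30 D=36] open={R1,R2,R3,R5,R6}
Step 8: reserve R7 A 1 -> on_hand[A=28 B=39 C=30 D=45] avail[A=18 B=34 C=30 D=36] open={R1,R2,R3,R5,R6,R7}
Step 9: reserve R8 D 6 -> on_hand[A=28 B=39 C=30 D=45] avail[A=18 B=34 C=30 D=30] open={R1,R2,R3,R5,R6,R7,R8}
Step 10: reserve R9 B 9 -> on_hand[A=28 B=39 C=30 D=45] avail[A=18 B=25 C=30 D=30] open={R1,R2,R3,R5,R6,R7,R8,R9}
Step 11: reserve R10 A 8 -> on_hand[A=28 B=39 C=30 D=45] avail[A=10 B=25 C=30 D=30] open={R1,R10,R2,R3,R5,R6,R7,R8,R9}
Final available[A] = 10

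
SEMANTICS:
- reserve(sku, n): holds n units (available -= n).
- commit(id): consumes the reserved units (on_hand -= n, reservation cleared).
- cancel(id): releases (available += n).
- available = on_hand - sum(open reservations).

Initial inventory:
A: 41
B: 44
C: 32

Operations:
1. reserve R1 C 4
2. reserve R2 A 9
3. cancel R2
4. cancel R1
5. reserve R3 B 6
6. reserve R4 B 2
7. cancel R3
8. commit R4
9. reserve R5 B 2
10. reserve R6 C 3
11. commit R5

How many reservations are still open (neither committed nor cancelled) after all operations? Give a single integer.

Answer: 1

Derivation:
Step 1: reserve R1 C 4 -> on_hand[A=41 B=44 C=32] avail[A=41 B=44 C=28] open={R1}
Step 2: reserve R2 A 9 -> on_hand[A=41 B=44 C=32] avail[A=32 B=44 C=28] open={R1,R2}
Step 3: cancel R2 -> on_hand[A=41 B=44 C=32] avail[A=41 B=44 C=28] open={R1}
Step 4: cancel R1 -> on_hand[A=41 B=44 C=32] avail[A=41 B=44 C=32] open={}
Step 5: reserve R3 B 6 -> on_hand[A=41 B=44 C=32] avail[A=41 B=38 C=32] open={R3}
Step 6: reserve R4 B 2 -> on_hand[A=41 B=44 C=32] avail[A=41 B=36 C=32] open={R3,R4}
Step 7: cancel R3 -> on_hand[A=41 B=44 C=32] avail[A=41 B=42 C=32] open={R4}
Step 8: commit R4 -> on_hand[A=41 B=42 C=32] avail[A=41 B=42 C=32] open={}
Step 9: reserve R5 B 2 -> on_hand[A=41 B=42 C=32] avail[A=41 B=40 C=32] open={R5}
Step 10: reserve R6 C 3 -> on_hand[A=41 B=42 C=32] avail[A=41 B=40 C=29] open={R5,R6}
Step 11: commit R5 -> on_hand[A=41 B=40 C=32] avail[A=41 B=40 C=29] open={R6}
Open reservations: ['R6'] -> 1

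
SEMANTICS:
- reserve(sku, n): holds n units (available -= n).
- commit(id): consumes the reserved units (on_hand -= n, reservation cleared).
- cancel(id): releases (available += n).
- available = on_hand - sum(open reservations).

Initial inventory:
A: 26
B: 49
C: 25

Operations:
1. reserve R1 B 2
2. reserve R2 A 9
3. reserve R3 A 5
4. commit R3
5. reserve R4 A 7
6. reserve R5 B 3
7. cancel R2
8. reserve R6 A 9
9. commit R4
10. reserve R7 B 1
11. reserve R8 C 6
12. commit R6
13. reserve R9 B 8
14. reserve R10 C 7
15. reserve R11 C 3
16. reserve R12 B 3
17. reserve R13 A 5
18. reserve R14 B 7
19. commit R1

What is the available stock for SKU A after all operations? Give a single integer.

Step 1: reserve R1 B 2 -> on_hand[A=26 B=49 C=25] avail[A=26 B=47 C=25] open={R1}
Step 2: reserve R2 A 9 -> on_hand[A=26 B=49 C=25] avail[A=17 B=47 C=25] open={R1,R2}
Step 3: reserve R3 A 5 -> on_hand[A=26 B=49 C=25] avail[A=12 B=47 C=25] open={R1,R2,R3}
Step 4: commit R3 -> on_hand[A=21 B=49 C=25] avail[A=12 B=47 C=25] open={R1,R2}
Step 5: reserve R4 A 7 -> on_hand[A=21 B=49 C=25] avail[A=5 B=47 C=25] open={R1,R2,R4}
Step 6: reserve R5 B 3 -> on_hand[A=21 B=49 C=25] avail[A=5 B=44 C=25] open={R1,R2,R4,R5}
Step 7: cancel R2 -> on_hand[A=21 B=49 C=25] avail[A=14 B=44 C=25] open={R1,R4,R5}
Step 8: reserve R6 A 9 -> on_hand[A=21 B=49 C=25] avail[A=5 B=44 C=25] open={R1,R4,R5,R6}
Step 9: commit R4 -> on_hand[A=14 B=49 C=25] avail[A=5 B=44 C=25] open={R1,R5,R6}
Step 10: reserve R7 B 1 -> on_hand[A=14 B=49 C=25] avail[A=5 B=43 C=25] open={R1,R5,R6,R7}
Step 11: reserve R8 C 6 -> on_hand[A=14 B=49 C=25] avail[A=5 B=43 C=19] open={R1,R5,R6,R7,R8}
Step 12: commit R6 -> on_hand[A=5 B=49 C=25] avail[A=5 B=43 C=19] open={R1,R5,R7,R8}
Step 13: reserve R9 B 8 -> on_hand[A=5 B=49 C=25] avail[A=5 B=35 C=19] open={R1,R5,R7,R8,R9}
Step 14: reserve R10 C 7 -> on_hand[A=5 B=49 C=25] avail[A=5 B=35 C=12] open={R1,R10,R5,R7,R8,R9}
Step 15: reserve R11 C 3 -> on_hand[A=5 B=49 C=25] avail[A=5 B=35 C=9] open={R1,R10,R11,R5,R7,R8,R9}
Step 16: reserve R12 B 3 -> on_hand[A=5 B=49 C=25] avail[A=5 B=32 C=9] open={R1,R10,R11,R12,R5,R7,R8,R9}
Step 17: reserve R13 A 5 -> on_hand[A=5 B=49 C=25] avail[A=0 B=32 C=9] open={R1,R10,R11,R12,R13,R5,R7,R8,R9}
Step 18: reserve R14 B 7 -> on_hand[A=5 B=49 C=25] avail[A=0 B=25 C=9] open={R1,R10,R11,R12,R13,R14,R5,R7,R8,R9}
Step 19: commit R1 -> on_hand[A=5 B=47 C=25] avail[A=0 B=25 C=9] open={R10,R11,R12,R13,R14,R5,R7,R8,R9}
Final available[A] = 0

Answer: 0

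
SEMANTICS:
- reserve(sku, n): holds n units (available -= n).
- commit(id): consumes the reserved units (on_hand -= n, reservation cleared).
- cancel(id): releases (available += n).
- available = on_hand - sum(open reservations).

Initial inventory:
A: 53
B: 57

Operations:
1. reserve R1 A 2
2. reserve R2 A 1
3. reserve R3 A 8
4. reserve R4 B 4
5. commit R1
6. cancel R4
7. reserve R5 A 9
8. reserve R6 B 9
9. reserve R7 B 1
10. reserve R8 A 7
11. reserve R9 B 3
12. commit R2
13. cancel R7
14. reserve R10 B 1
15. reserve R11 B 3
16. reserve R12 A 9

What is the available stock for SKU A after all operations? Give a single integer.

Answer: 17

Derivation:
Step 1: reserve R1 A 2 -> on_hand[A=53 B=57] avail[A=51 B=57] open={R1}
Step 2: reserve R2 A 1 -> on_hand[A=53 B=57] avail[A=50 B=57] open={R1,R2}
Step 3: reserve R3 A 8 -> on_hand[A=53 B=57] avail[A=42 B=57] open={R1,R2,R3}
Step 4: reserve R4 B 4 -> on_hand[A=53 B=57] avail[A=42 B=53] open={R1,R2,R3,R4}
Step 5: commit R1 -> on_hand[A=51 B=57] avail[A=42 B=53] open={R2,R3,R4}
Step 6: cancel R4 -> on_hand[A=51 B=57] avail[A=42 B=57] open={R2,R3}
Step 7: reserve R5 A 9 -> on_hand[A=51 B=57] avail[A=33 B=57] open={R2,R3,R5}
Step 8: reserve R6 B 9 -> on_hand[A=51 B=57] avail[A=33 B=48] open={R2,R3,R5,R6}
Step 9: reserve R7 B 1 -> on_hand[A=51 B=57] avail[A=33 B=47] open={R2,R3,R5,R6,R7}
Step 10: reserve R8 A 7 -> on_hand[A=51 B=57] avail[A=26 B=47] open={R2,R3,R5,R6,R7,R8}
Step 11: reserve R9 B 3 -> on_hand[A=51 B=57] avail[A=26 B=44] open={R2,R3,R5,R6,R7,R8,R9}
Step 12: commit R2 -> on_hand[A=50 B=57] avail[A=26 B=44] open={R3,R5,R6,R7,R8,R9}
Step 13: cancel R7 -> on_hand[A=50 B=57] avail[A=26 B=45] open={R3,R5,R6,R8,R9}
Step 14: reserve R10 B 1 -> on_hand[A=50 B=57] avail[A=26 B=44] open={R10,R3,R5,R6,R8,R9}
Step 15: reserve R11 B 3 -> on_hand[A=50 B=57] avail[A=26 B=41] open={R10,R11,R3,R5,R6,R8,R9}
Step 16: reserve R12 A 9 -> on_hand[A=50 B=57] avail[A=17 B=41] open={R10,R11,R12,R3,R5,R6,R8,R9}
Final available[A] = 17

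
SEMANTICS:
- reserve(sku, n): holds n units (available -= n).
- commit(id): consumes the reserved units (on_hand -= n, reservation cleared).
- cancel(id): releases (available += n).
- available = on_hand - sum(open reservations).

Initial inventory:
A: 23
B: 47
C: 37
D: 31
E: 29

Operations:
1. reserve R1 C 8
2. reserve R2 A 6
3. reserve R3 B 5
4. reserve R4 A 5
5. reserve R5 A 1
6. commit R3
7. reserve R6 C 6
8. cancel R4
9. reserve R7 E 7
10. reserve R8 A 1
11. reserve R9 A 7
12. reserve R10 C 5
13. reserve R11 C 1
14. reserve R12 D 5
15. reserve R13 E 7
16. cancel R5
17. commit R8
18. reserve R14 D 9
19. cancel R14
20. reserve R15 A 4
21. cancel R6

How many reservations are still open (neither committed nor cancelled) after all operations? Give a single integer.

Answer: 9

Derivation:
Step 1: reserve R1 C 8 -> on_hand[A=23 B=47 C=37 D=31 E=29] avail[A=23 B=47 C=29 D=31 E=29] open={R1}
Step 2: reserve R2 A 6 -> on_hand[A=23 B=47 C=37 D=31 E=29] avail[A=17 B=47 C=29 D=31 E=29] open={R1,R2}
Step 3: reserve R3 B 5 -> on_hand[A=23 B=47 C=37 D=31 E=29] avail[A=17 B=42 C=29 D=31 E=29] open={R1,R2,R3}
Step 4: reserve R4 A 5 -> on_hand[A=23 B=47 C=37 D=31 E=29] avail[A=12 B=42 C=29 D=31 E=29] open={R1,R2,R3,R4}
Step 5: reserve R5 A 1 -> on_hand[A=23 B=47 C=37 D=31 E=29] avail[A=11 B=42 C=29 D=31 E=29] open={R1,R2,R3,R4,R5}
Step 6: commit R3 -> on_hand[A=23 B=42 C=37 D=31 E=29] avail[A=11 B=42 C=29 D=31 E=29] open={R1,R2,R4,R5}
Step 7: reserve R6 C 6 -> on_hand[A=23 B=42 C=37 D=31 E=29] avail[A=11 B=42 C=23 D=31 E=29] open={R1,R2,R4,R5,R6}
Step 8: cancel R4 -> on_hand[A=23 B=42 C=37 D=31 E=29] avail[A=16 B=42 C=23 D=31 E=29] open={R1,R2,R5,R6}
Step 9: reserve R7 E 7 -> on_hand[A=23 B=42 C=37 D=31 E=29] avail[A=16 B=42 C=23 D=31 E=22] open={R1,R2,R5,R6,R7}
Step 10: reserve R8 A 1 -> on_hand[A=23 B=42 C=37 D=31 E=29] avail[A=15 B=42 C=23 D=31 E=22] open={R1,R2,R5,R6,R7,R8}
Step 11: reserve R9 A 7 -> on_hand[A=23 B=42 C=37 D=31 E=29] avail[A=8 B=42 C=23 D=31 E=22] open={R1,R2,R5,R6,R7,R8,R9}
Step 12: reserve R10 C 5 -> on_hand[A=23 B=42 C=37 D=31 E=29] avail[A=8 B=42 C=18 D=31 E=22] open={R1,R10,R2,R5,R6,R7,R8,R9}
Step 13: reserve R11 C 1 -> on_hand[A=23 B=42 C=37 D=31 E=29] avail[A=8 B=42 C=17 D=31 E=22] open={R1,R10,R11,R2,R5,R6,R7,R8,R9}
Step 14: reserve R12 D 5 -> on_hand[A=23 B=42 C=37 D=31 E=29] avail[A=8 B=42 C=17 D=26 E=22] open={R1,R10,R11,R12,R2,R5,R6,R7,R8,R9}
Step 15: reserve R13 E 7 -> on_hand[A=23 B=42 C=37 D=31 E=29] avail[A=8 B=42 C=17 D=26 E=15] open={R1,R10,R11,R12,R13,R2,R5,R6,R7,R8,R9}
Step 16: cancel R5 -> on_hand[A=23 B=42 C=37 D=31 E=29] avail[A=9 B=42 C=17 D=26 E=15] open={R1,R10,R11,R12,R13,R2,R6,R7,R8,R9}
Step 17: commit R8 -> on_hand[A=22 B=42 C=37 D=31 E=29] avail[A=9 B=42 C=17 D=26 E=15] open={R1,R10,R11,R12,R13,R2,R6,R7,R9}
Step 18: reserve R14 D 9 -> on_hand[A=22 B=42 C=37 D=31 E=29] avail[A=9 B=42 C=17 D=17 E=15] open={R1,R10,R11,R12,R13,R14,R2,R6,R7,R9}
Step 19: cancel R14 -> on_hand[A=22 B=42 C=37 D=31 E=29] avail[A=9 B=42 C=17 D=26 E=15] open={R1,R10,R11,R12,R13,R2,R6,R7,R9}
Step 20: reserve R15 A 4 -> on_hand[A=22 B=42 C=37 D=31 E=29] avail[A=5 B=42 C=17 D=26 E=15] open={R1,R10,R11,R12,R13,R15,R2,R6,R7,R9}
Step 21: cancel R6 -> on_hand[A=22 B=42 C=37 D=31 E=29] avail[A=5 B=42 C=23 D=26 E=15] open={R1,R10,R11,R12,R13,R15,R2,R7,R9}
Open reservations: ['R1', 'R10', 'R11', 'R12', 'R13', 'R15', 'R2', 'R7', 'R9'] -> 9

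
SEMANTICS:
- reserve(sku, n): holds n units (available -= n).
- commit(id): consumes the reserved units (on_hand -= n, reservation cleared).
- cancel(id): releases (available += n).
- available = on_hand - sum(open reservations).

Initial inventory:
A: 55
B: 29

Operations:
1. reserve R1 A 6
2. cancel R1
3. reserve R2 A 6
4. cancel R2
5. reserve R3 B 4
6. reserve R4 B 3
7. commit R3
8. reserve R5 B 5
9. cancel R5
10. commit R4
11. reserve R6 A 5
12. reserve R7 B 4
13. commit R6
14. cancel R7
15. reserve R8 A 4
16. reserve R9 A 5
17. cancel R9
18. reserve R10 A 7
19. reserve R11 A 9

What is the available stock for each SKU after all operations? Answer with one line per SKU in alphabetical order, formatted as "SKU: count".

Answer: A: 30
B: 22

Derivation:
Step 1: reserve R1 A 6 -> on_hand[A=55 B=29] avail[A=49 B=29] open={R1}
Step 2: cancel R1 -> on_hand[A=55 B=29] avail[A=55 B=29] open={}
Step 3: reserve R2 A 6 -> on_hand[A=55 B=29] avail[A=49 B=29] open={R2}
Step 4: cancel R2 -> on_hand[A=55 B=29] avail[A=55 B=29] open={}
Step 5: reserve R3 B 4 -> on_hand[A=55 B=29] avail[A=55 B=25] open={R3}
Step 6: reserve R4 B 3 -> on_hand[A=55 B=29] avail[A=55 B=22] open={R3,R4}
Step 7: commit R3 -> on_hand[A=55 B=25] avail[A=55 B=22] open={R4}
Step 8: reserve R5 B 5 -> on_hand[A=55 B=25] avail[A=55 B=17] open={R4,R5}
Step 9: cancel R5 -> on_hand[A=55 B=25] avail[A=55 B=22] open={R4}
Step 10: commit R4 -> on_hand[A=55 B=22] avail[A=55 B=22] open={}
Step 11: reserve R6 A 5 -> on_hand[A=55 B=22] avail[A=50 B=22] open={R6}
Step 12: reserve R7 B 4 -> on_hand[A=55 B=22] avail[A=50 B=18] open={R6,R7}
Step 13: commit R6 -> on_hand[A=50 B=22] avail[A=50 B=18] open={R7}
Step 14: cancel R7 -> on_hand[A=50 B=22] avail[A=50 B=22] open={}
Step 15: reserve R8 A 4 -> on_hand[A=50 B=22] avail[A=46 B=22] open={R8}
Step 16: reserve R9 A 5 -> on_hand[A=50 B=22] avail[A=41 B=22] open={R8,R9}
Step 17: cancel R9 -> on_hand[A=50 B=22] avail[A=46 B=22] open={R8}
Step 18: reserve R10 A 7 -> on_hand[A=50 B=22] avail[A=39 B=22] open={R10,R8}
Step 19: reserve R11 A 9 -> on_hand[A=50 B=22] avail[A=30 B=22] open={R10,R11,R8}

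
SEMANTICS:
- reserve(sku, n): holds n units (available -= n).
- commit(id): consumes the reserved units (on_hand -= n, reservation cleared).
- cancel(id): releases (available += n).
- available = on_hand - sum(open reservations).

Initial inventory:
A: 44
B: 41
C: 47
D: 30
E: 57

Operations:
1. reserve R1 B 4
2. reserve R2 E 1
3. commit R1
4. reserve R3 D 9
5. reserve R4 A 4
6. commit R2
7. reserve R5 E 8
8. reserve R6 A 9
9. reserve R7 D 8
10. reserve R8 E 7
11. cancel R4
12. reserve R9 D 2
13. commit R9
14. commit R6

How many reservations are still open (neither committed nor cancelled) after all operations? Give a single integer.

Answer: 4

Derivation:
Step 1: reserve R1 B 4 -> on_hand[A=44 B=41 C=47 D=30 E=57] avail[A=44 B=37 C=47 D=30 E=57] open={R1}
Step 2: reserve R2 E 1 -> on_hand[A=44 B=41 C=47 D=30 E=57] avail[A=44 B=37 C=47 D=30 E=56] open={R1,R2}
Step 3: commit R1 -> on_hand[A=44 B=37 C=47 D=30 E=57] avail[A=44 B=37 C=47 D=30 E=56] open={R2}
Step 4: reserve R3 D 9 -> on_hand[A=44 B=37 C=47 D=30 E=57] avail[A=44 B=37 C=47 D=21 E=56] open={R2,R3}
Step 5: reserve R4 A 4 -> on_hand[A=44 B=37 C=47 D=30 E=57] avail[A=40 B=37 C=47 D=21 E=56] open={R2,R3,R4}
Step 6: commit R2 -> on_hand[A=44 B=37 C=47 D=30 E=56] avail[A=40 B=37 C=47 D=21 E=56] open={R3,R4}
Step 7: reserve R5 E 8 -> on_hand[A=44 B=37 C=47 D=30 E=56] avail[A=40 B=37 C=47 D=21 E=48] open={R3,R4,R5}
Step 8: reserve R6 A 9 -> on_hand[A=44 B=37 C=47 D=30 E=56] avail[A=31 B=37 C=47 D=21 E=48] open={R3,R4,R5,R6}
Step 9: reserve R7 D 8 -> on_hand[A=44 B=37 C=47 D=30 E=56] avail[A=31 B=37 C=47 D=13 E=48] open={R3,R4,R5,R6,R7}
Step 10: reserve R8 E 7 -> on_hand[A=44 B=37 C=47 D=30 E=56] avail[A=31 B=37 C=47 D=13 E=41] open={R3,R4,R5,R6,R7,R8}
Step 11: cancel R4 -> on_hand[A=44 B=37 C=47 D=30 E=56] avail[A=35 B=37 C=47 D=13 E=41] open={R3,R5,R6,R7,R8}
Step 12: reserve R9 D 2 -> on_hand[A=44 B=37 C=47 D=30 E=56] avail[A=35 B=37 C=47 D=11 E=41] open={R3,R5,R6,R7,R8,R9}
Step 13: commit R9 -> on_hand[A=44 B=37 C=47 D=28 E=56] avail[A=35 B=37 C=47 D=11 E=41] open={R3,R5,R6,R7,R8}
Step 14: commit R6 -> on_hand[A=35 B=37 C=47 D=28 E=56] avail[A=35 B=37 C=47 D=11 E=41] open={R3,R5,R7,R8}
Open reservations: ['R3', 'R5', 'R7', 'R8'] -> 4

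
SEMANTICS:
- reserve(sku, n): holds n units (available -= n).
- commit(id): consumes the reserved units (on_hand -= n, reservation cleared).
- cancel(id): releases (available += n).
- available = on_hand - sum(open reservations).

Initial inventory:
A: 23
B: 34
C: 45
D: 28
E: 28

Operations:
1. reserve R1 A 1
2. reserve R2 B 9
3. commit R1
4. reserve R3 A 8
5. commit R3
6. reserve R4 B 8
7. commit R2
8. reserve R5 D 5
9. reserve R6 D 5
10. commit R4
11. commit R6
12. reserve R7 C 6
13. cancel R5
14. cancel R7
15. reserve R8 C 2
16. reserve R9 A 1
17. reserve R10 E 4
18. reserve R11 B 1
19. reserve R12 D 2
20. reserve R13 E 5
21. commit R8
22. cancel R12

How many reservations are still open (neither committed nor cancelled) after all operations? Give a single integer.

Step 1: reserve R1 A 1 -> on_hand[A=23 B=34 C=45 D=28 E=28] avail[A=22 B=34 C=45 D=28 E=28] open={R1}
Step 2: reserve R2 B 9 -> on_hand[A=23 B=34 C=45 D=28 E=28] avail[A=22 B=25 C=45 D=28 E=28] open={R1,R2}
Step 3: commit R1 -> on_hand[A=22 B=34 C=45 D=28 E=28] avail[A=22 B=25 C=45 D=28 E=28] open={R2}
Step 4: reserve R3 A 8 -> on_hand[A=22 B=34 C=45 D=28 E=28] avail[A=14 B=25 C=45 D=28 E=28] open={R2,R3}
Step 5: commit R3 -> on_hand[A=14 B=34 C=45 D=28 E=28] avail[A=14 B=25 C=45 D=28 E=28] open={R2}
Step 6: reserve R4 B 8 -> on_hand[A=14 B=34 C=45 D=28 E=28] avail[A=14 B=17 C=45 D=28 E=28] open={R2,R4}
Step 7: commit R2 -> on_hand[A=14 B=25 C=45 D=28 E=28] avail[A=14 B=17 C=45 D=28 E=28] open={R4}
Step 8: reserve R5 D 5 -> on_hand[A=14 B=25 C=45 D=28 E=28] avail[A=14 B=17 C=45 D=23 E=28] open={R4,R5}
Step 9: reserve R6 D 5 -> on_hand[A=14 B=25 C=45 D=28 E=28] avail[A=14 B=17 C=45 D=18 E=28] open={R4,R5,R6}
Step 10: commit R4 -> on_hand[A=14 B=17 C=45 D=28 E=28] avail[A=14 B=17 C=45 D=18 E=28] open={R5,R6}
Step 11: commit R6 -> on_hand[A=14 B=17 C=45 D=23 E=28] avail[A=14 B=17 C=45 D=18 E=28] open={R5}
Step 12: reserve R7 C 6 -> on_hand[A=14 B=17 C=45 D=23 E=28] avail[A=14 B=17 C=39 D=18 E=28] open={R5,R7}
Step 13: cancel R5 -> on_hand[A=14 B=17 C=45 D=23 E=28] avail[A=14 B=17 C=39 D=23 E=28] open={R7}
Step 14: cancel R7 -> on_hand[A=14 B=17 C=45 D=23 E=28] avail[A=14 B=17 C=45 D=23 E=28] open={}
Step 15: reserve R8 C 2 -> on_hand[A=14 B=17 C=45 D=23 E=28] avail[A=14 B=17 C=43 D=23 E=28] open={R8}
Step 16: reserve R9 A 1 -> on_hand[A=14 B=17 C=45 D=23 E=28] avail[A=13 B=17 C=43 D=23 E=28] open={R8,R9}
Step 17: reserve R10 E 4 -> on_hand[A=14 B=17 C=45 D=23 E=28] avail[A=13 B=17 C=43 D=23 E=24] open={R10,R8,R9}
Step 18: reserve R11 B 1 -> on_hand[A=14 B=17 C=45 D=23 E=28] avail[A=13 B=16 C=43 D=23 E=24] open={R10,R11,R8,R9}
Step 19: reserve R12 D 2 -> on_hand[A=14 B=17 C=45 D=23 E=28] avail[A=13 B=16 C=43 D=21 E=24] open={R10,R11,R12,R8,R9}
Step 20: reserve R13 E 5 -> on_hand[A=14 B=17 C=45 D=23 E=28] avail[A=13 B=16 C=43 D=21 E=19] open={R10,R11,R12,R13,R8,R9}
Step 21: commit R8 -> on_hand[A=14 B=17 C=43 D=23 E=28] avail[A=13 B=16 C=43 D=21 E=19] open={R10,R11,R12,R13,R9}
Step 22: cancel R12 -> on_hand[A=14 B=17 C=43 D=23 E=28] avail[A=13 B=16 C=43 D=23 E=19] open={R10,R11,R13,R9}
Open reservations: ['R10', 'R11', 'R13', 'R9'] -> 4

Answer: 4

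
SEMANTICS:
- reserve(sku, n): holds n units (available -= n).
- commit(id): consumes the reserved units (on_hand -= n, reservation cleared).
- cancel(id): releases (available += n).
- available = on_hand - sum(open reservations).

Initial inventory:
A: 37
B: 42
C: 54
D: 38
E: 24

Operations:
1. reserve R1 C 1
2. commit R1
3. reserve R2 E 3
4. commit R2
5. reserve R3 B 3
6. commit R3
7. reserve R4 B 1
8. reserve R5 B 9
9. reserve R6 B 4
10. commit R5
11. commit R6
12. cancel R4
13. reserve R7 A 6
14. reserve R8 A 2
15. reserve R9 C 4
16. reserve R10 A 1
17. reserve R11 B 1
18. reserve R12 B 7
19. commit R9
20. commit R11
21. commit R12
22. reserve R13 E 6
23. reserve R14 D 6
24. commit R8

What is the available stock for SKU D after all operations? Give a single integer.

Step 1: reserve R1 C 1 -> on_hand[A=37 B=42 C=54 D=38 E=24] avail[A=37 B=42 C=53 D=38 E=24] open={R1}
Step 2: commit R1 -> on_hand[A=37 B=42 C=53 D=38 E=24] avail[A=37 B=42 C=53 D=38 E=24] open={}
Step 3: reserve R2 E 3 -> on_hand[A=37 B=42 C=53 D=38 E=24] avail[A=37 B=42 C=53 D=38 E=21] open={R2}
Step 4: commit R2 -> on_hand[A=37 B=42 C=53 D=38 E=21] avail[A=37 B=42 C=53 D=38 E=21] open={}
Step 5: reserve R3 B 3 -> on_hand[A=37 B=42 C=53 D=38 E=21] avail[A=37 B=39 C=53 D=38 E=21] open={R3}
Step 6: commit R3 -> on_hand[A=37 B=39 C=53 D=38 E=21] avail[A=37 B=39 C=53 D=38 E=21] open={}
Step 7: reserve R4 B 1 -> on_hand[A=37 B=39 C=53 D=38 E=21] avail[A=37 B=38 C=53 D=38 E=21] open={R4}
Step 8: reserve R5 B 9 -> on_hand[A=37 B=39 C=53 D=38 E=21] avail[A=37 B=29 C=53 D=38 E=21] open={R4,R5}
Step 9: reserve R6 B 4 -> on_hand[A=37 B=39 C=53 D=38 E=21] avail[A=37 B=25 C=53 D=38 E=21] open={R4,R5,R6}
Step 10: commit R5 -> on_hand[A=37 B=30 C=53 D=38 E=21] avail[A=37 B=25 C=53 D=38 E=21] open={R4,R6}
Step 11: commit R6 -> on_hand[A=37 B=26 C=53 D=38 E=21] avail[A=37 B=25 C=53 D=38 E=21] open={R4}
Step 12: cancel R4 -> on_hand[A=37 B=26 C=53 D=38 E=21] avail[A=37 B=26 C=53 D=38 E=21] open={}
Step 13: reserve R7 A 6 -> on_hand[A=37 B=26 C=53 D=38 E=21] avail[A=31 B=26 C=53 D=38 E=21] open={R7}
Step 14: reserve R8 A 2 -> on_hand[A=37 B=26 C=53 D=38 E=21] avail[A=29 B=26 C=53 D=38 E=21] open={R7,R8}
Step 15: reserve R9 C 4 -> on_hand[A=37 B=26 C=53 D=38 E=21] avail[A=29 B=26 C=49 D=38 E=21] open={R7,R8,R9}
Step 16: reserve R10 A 1 -> on_hand[A=37 B=26 C=53 D=38 E=21] avail[A=28 B=26 C=49 D=38 E=21] open={R10,R7,R8,R9}
Step 17: reserve R11 B 1 -> on_hand[A=37 B=26 C=53 D=38 E=21] avail[A=28 B=25 C=49 D=38 E=21] open={R10,R11,R7,R8,R9}
Step 18: reserve R12 B 7 -> on_hand[A=37 B=26 C=53 D=38 E=21] avail[A=28 B=18 C=49 D=38 E=21] open={R10,R11,R12,R7,R8,R9}
Step 19: commit R9 -> on_hand[A=37 B=26 C=49 D=38 E=21] avail[A=28 B=18 C=49 D=38 E=21] open={R10,R11,R12,R7,R8}
Step 20: commit R11 -> on_hand[A=37 B=25 C=49 D=38 E=21] avail[A=28 B=18 C=49 D=38 E=21] open={R10,R12,R7,R8}
Step 21: commit R12 -> on_hand[A=37 B=18 C=49 D=38 E=21] avail[A=28 B=18 C=49 D=38 E=21] open={R10,R7,R8}
Step 22: reserve R13 E 6 -> on_hand[A=37 B=18 C=49 D=38 E=21] avail[A=28 B=18 C=49 D=38 E=15] open={R10,R13,R7,R8}
Step 23: reserve R14 D 6 -> on_hand[A=37 B=18 C=49 D=38 E=21] avail[A=28 B=18 C=49 D=32 E=15] open={R10,R13,R14,R7,R8}
Step 24: commit R8 -> on_hand[A=35 B=18 C=49 D=38 E=21] avail[A=28 B=18 C=49 D=32 E=15] open={R10,R13,R14,R7}
Final available[D] = 32

Answer: 32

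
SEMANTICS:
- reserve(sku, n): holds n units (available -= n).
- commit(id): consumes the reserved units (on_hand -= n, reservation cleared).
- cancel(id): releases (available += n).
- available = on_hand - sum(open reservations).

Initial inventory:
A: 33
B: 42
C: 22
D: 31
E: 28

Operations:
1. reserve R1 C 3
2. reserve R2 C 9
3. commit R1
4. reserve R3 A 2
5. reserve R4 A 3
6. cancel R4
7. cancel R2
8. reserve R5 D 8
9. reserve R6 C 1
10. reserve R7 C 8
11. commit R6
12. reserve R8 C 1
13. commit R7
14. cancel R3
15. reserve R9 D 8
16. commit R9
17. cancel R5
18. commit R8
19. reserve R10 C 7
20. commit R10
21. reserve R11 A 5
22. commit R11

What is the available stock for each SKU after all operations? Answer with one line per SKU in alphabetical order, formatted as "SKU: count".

Answer: A: 28
B: 42
C: 2
D: 23
E: 28

Derivation:
Step 1: reserve R1 C 3 -> on_hand[A=33 B=42 C=22 D=31 E=28] avail[A=33 B=42 C=19 D=31 E=28] open={R1}
Step 2: reserve R2 C 9 -> on_hand[A=33 B=42 C=22 D=31 E=28] avail[A=33 B=42 C=10 D=31 E=28] open={R1,R2}
Step 3: commit R1 -> on_hand[A=33 B=42 C=19 D=31 E=28] avail[A=33 B=42 C=10 D=31 E=28] open={R2}
Step 4: reserve R3 A 2 -> on_hand[A=33 B=42 C=19 D=31 E=28] avail[A=31 B=42 C=10 D=31 E=28] open={R2,R3}
Step 5: reserve R4 A 3 -> on_hand[A=33 B=42 C=19 D=31 E=28] avail[A=28 B=42 C=10 D=31 E=28] open={R2,R3,R4}
Step 6: cancel R4 -> on_hand[A=33 B=42 C=19 D=31 E=28] avail[A=31 B=42 C=10 D=31 E=28] open={R2,R3}
Step 7: cancel R2 -> on_hand[A=33 B=42 C=19 D=31 E=28] avail[A=31 B=42 C=19 D=31 E=28] open={R3}
Step 8: reserve R5 D 8 -> on_hand[A=33 B=42 C=19 D=31 E=28] avail[A=31 B=42 C=19 D=23 E=28] open={R3,R5}
Step 9: reserve R6 C 1 -> on_hand[A=33 B=42 C=19 D=31 E=28] avail[A=31 B=42 C=18 D=23 E=28] open={R3,R5,R6}
Step 10: reserve R7 C 8 -> on_hand[A=33 B=42 C=19 D=31 E=28] avail[A=31 B=42 C=10 D=23 E=28] open={R3,R5,R6,R7}
Step 11: commit R6 -> on_hand[A=33 B=42 C=18 D=31 E=28] avail[A=31 B=42 C=10 D=23 E=28] open={R3,R5,R7}
Step 12: reserve R8 C 1 -> on_hand[A=33 B=42 C=18 D=31 E=28] avail[A=31 B=42 C=9 D=23 E=28] open={R3,R5,R7,R8}
Step 13: commit R7 -> on_hand[A=33 B=42 C=10 D=31 E=28] avail[A=31 B=42 C=9 D=23 E=28] open={R3,R5,R8}
Step 14: cancel R3 -> on_hand[A=33 B=42 C=10 D=31 E=28] avail[A=33 B=42 C=9 D=23 E=28] open={R5,R8}
Step 15: reserve R9 D 8 -> on_hand[A=33 B=42 C=10 D=31 E=28] avail[A=33 B=42 C=9 D=15 E=28] open={R5,R8,R9}
Step 16: commit R9 -> on_hand[A=33 B=42 C=10 D=23 E=28] avail[A=33 B=42 C=9 D=15 E=28] open={R5,R8}
Step 17: cancel R5 -> on_hand[A=33 B=42 C=10 D=23 E=28] avail[A=33 B=42 C=9 D=23 E=28] open={R8}
Step 18: commit R8 -> on_hand[A=33 B=42 C=9 D=23 E=28] avail[A=33 B=42 C=9 D=23 E=28] open={}
Step 19: reserve R10 C 7 -> on_hand[A=33 B=42 C=9 D=23 E=28] avail[A=33 B=42 C=2 D=23 E=28] open={R10}
Step 20: commit R10 -> on_hand[A=33 B=42 C=2 D=23 E=28] avail[A=33 B=42 C=2 D=23 E=28] open={}
Step 21: reserve R11 A 5 -> on_hand[A=33 B=42 C=2 D=23 E=28] avail[A=28 B=42 C=2 D=23 E=28] open={R11}
Step 22: commit R11 -> on_hand[A=28 B=42 C=2 D=23 E=28] avail[A=28 B=42 C=2 D=23 E=28] open={}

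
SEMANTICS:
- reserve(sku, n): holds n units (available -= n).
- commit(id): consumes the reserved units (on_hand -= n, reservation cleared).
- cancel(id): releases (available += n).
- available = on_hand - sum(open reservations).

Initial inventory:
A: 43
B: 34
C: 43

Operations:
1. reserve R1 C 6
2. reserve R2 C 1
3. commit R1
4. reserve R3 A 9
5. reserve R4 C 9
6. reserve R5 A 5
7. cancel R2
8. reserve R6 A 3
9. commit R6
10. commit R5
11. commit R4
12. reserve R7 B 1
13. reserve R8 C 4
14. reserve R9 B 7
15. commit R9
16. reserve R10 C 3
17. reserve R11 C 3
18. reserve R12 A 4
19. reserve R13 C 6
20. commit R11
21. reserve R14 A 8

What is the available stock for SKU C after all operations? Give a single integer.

Step 1: reserve R1 C 6 -> on_hand[A=43 B=34 C=43] avail[A=43 B=34 C=37] open={R1}
Step 2: reserve R2 C 1 -> on_hand[A=43 B=34 C=43] avail[A=43 B=34 C=36] open={R1,R2}
Step 3: commit R1 -> on_hand[A=43 B=34 C=37] avail[A=43 B=34 C=36] open={R2}
Step 4: reserve R3 A 9 -> on_hand[A=43 B=34 C=37] avail[A=34 B=34 C=36] open={R2,R3}
Step 5: reserve R4 C 9 -> on_hand[A=43 B=34 C=37] avail[A=34 B=34 C=27] open={R2,R3,R4}
Step 6: reserve R5 A 5 -> on_hand[A=43 B=34 C=37] avail[A=29 B=34 C=27] open={R2,R3,R4,R5}
Step 7: cancel R2 -> on_hand[A=43 B=34 C=37] avail[A=29 B=34 C=28] open={R3,R4,R5}
Step 8: reserve R6 A 3 -> on_hand[A=43 B=34 C=37] avail[A=26 B=34 C=28] open={R3,R4,R5,R6}
Step 9: commit R6 -> on_hand[A=40 B=34 C=37] avail[A=26 B=34 C=28] open={R3,R4,R5}
Step 10: commit R5 -> on_hand[A=35 B=34 C=37] avail[A=26 B=34 C=28] open={R3,R4}
Step 11: commit R4 -> on_hand[A=35 B=34 C=28] avail[A=26 B=34 C=28] open={R3}
Step 12: reserve R7 B 1 -> on_hand[A=35 B=34 C=28] avail[A=26 B=33 C=28] open={R3,R7}
Step 13: reserve R8 C 4 -> on_hand[A=35 B=34 C=28] avail[A=26 B=33 C=24] open={R3,R7,R8}
Step 14: reserve R9 B 7 -> on_hand[A=35 B=34 C=28] avail[A=26 B=26 C=24] open={R3,R7,R8,R9}
Step 15: commit R9 -> on_hand[A=35 B=27 C=28] avail[A=26 B=26 C=24] open={R3,R7,R8}
Step 16: reserve R10 C 3 -> on_hand[A=35 B=27 C=28] avail[A=26 B=26 C=21] open={R10,R3,R7,R8}
Step 17: reserve R11 C 3 -> on_hand[A=35 B=27 C=28] avail[A=26 B=26 C=18] open={R10,R11,R3,R7,R8}
Step 18: reserve R12 A 4 -> on_hand[A=35 B=27 C=28] avail[A=22 B=26 C=18] open={R10,R11,R12,R3,R7,R8}
Step 19: reserve R13 C 6 -> on_hand[A=35 B=27 C=28] avail[A=22 B=26 C=12] open={R10,R11,R12,R13,R3,R7,R8}
Step 20: commit R11 -> on_hand[A=35 B=27 C=25] avail[A=22 B=26 C=12] open={R10,R12,R13,R3,R7,R8}
Step 21: reserve R14 A 8 -> on_hand[A=35 B=27 C=25] avail[A=14 B=26 C=12] open={R10,R12,R13,R14,R3,R7,R8}
Final available[C] = 12

Answer: 12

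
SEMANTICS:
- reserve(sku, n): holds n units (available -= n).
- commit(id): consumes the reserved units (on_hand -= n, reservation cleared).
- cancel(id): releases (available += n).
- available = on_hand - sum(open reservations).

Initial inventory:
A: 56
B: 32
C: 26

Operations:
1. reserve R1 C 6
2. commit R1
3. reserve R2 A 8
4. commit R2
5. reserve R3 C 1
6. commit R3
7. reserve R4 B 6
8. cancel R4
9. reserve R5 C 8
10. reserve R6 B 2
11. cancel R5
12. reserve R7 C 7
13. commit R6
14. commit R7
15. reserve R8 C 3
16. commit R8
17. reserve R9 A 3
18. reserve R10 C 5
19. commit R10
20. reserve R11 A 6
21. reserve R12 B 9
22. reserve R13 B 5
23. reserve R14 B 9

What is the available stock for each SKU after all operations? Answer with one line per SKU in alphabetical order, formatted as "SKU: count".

Step 1: reserve R1 C 6 -> on_hand[A=56 B=32 C=26] avail[A=56 B=32 C=20] open={R1}
Step 2: commit R1 -> on_hand[A=56 B=32 C=20] avail[A=56 B=32 C=20] open={}
Step 3: reserve R2 A 8 -> on_hand[A=56 B=32 C=20] avail[A=48 B=32 C=20] open={R2}
Step 4: commit R2 -> on_hand[A=48 B=32 C=20] avail[A=48 B=32 C=20] open={}
Step 5: reserve R3 C 1 -> on_hand[A=48 B=32 C=20] avail[A=48 B=32 C=19] open={R3}
Step 6: commit R3 -> on_hand[A=48 B=32 C=19] avail[A=48 B=32 C=19] open={}
Step 7: reserve R4 B 6 -> on_hand[A=48 B=32 C=19] avail[A=48 B=26 C=19] open={R4}
Step 8: cancel R4 -> on_hand[A=48 B=32 C=19] avail[A=48 B=32 C=19] open={}
Step 9: reserve R5 C 8 -> on_hand[A=48 B=32 C=19] avail[A=48 B=32 C=11] open={R5}
Step 10: reserve R6 B 2 -> on_hand[A=48 B=32 C=19] avail[A=48 B=30 C=11] open={R5,R6}
Step 11: cancel R5 -> on_hand[A=48 B=32 C=19] avail[A=48 B=30 C=19] open={R6}
Step 12: reserve R7 C 7 -> on_hand[A=48 B=32 C=19] avail[A=48 B=30 C=12] open={R6,R7}
Step 13: commit R6 -> on_hand[A=48 B=30 C=19] avail[A=48 B=30 C=12] open={R7}
Step 14: commit R7 -> on_hand[A=48 B=30 C=12] avail[A=48 B=30 C=12] open={}
Step 15: reserve R8 C 3 -> on_hand[A=48 B=30 C=12] avail[A=48 B=30 C=9] open={R8}
Step 16: commit R8 -> on_hand[A=48 B=30 C=9] avail[A=48 B=30 C=9] open={}
Step 17: reserve R9 A 3 -> on_hand[A=48 B=30 C=9] avail[A=45 B=30 C=9] open={R9}
Step 18: reserve R10 C 5 -> on_hand[A=48 B=30 C=9] avail[A=45 B=30 C=4] open={R10,R9}
Step 19: commit R10 -> on_hand[A=48 B=30 C=4] avail[A=45 B=30 C=4] open={R9}
Step 20: reserve R11 A 6 -> on_hand[A=48 B=30 C=4] avail[A=39 B=30 C=4] open={R11,R9}
Step 21: reserve R12 B 9 -> on_hand[A=48 B=30 C=4] avail[A=39 B=21 C=4] open={R11,R12,R9}
Step 22: reserve R13 B 5 -> on_hand[A=48 B=30 C=4] avail[A=39 B=16 C=4] open={R11,R12,R13,R9}
Step 23: reserve R14 B 9 -> on_hand[A=48 B=30 C=4] avail[A=39 B=7 C=4] open={R11,R12,R13,R14,R9}

Answer: A: 39
B: 7
C: 4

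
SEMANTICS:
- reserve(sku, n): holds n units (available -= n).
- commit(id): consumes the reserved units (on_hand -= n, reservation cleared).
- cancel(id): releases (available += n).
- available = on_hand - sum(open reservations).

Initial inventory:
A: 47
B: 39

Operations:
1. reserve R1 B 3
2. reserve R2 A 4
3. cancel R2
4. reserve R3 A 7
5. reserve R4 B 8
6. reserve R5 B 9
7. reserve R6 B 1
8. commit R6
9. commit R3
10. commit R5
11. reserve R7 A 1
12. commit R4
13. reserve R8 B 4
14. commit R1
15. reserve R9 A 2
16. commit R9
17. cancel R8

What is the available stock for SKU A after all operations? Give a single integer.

Step 1: reserve R1 B 3 -> on_hand[A=47 B=39] avail[A=47 B=36] open={R1}
Step 2: reserve R2 A 4 -> on_hand[A=47 B=39] avail[A=43 B=36] open={R1,R2}
Step 3: cancel R2 -> on_hand[A=47 B=39] avail[A=47 B=36] open={R1}
Step 4: reserve R3 A 7 -> on_hand[A=47 B=39] avail[A=40 B=36] open={R1,R3}
Step 5: reserve R4 B 8 -> on_hand[A=47 B=39] avail[A=40 B=28] open={R1,R3,R4}
Step 6: reserve R5 B 9 -> on_hand[A=47 B=39] avail[A=40 B=19] open={R1,R3,R4,R5}
Step 7: reserve R6 B 1 -> on_hand[A=47 B=39] avail[A=40 B=18] open={R1,R3,R4,R5,R6}
Step 8: commit R6 -> on_hand[A=47 B=38] avail[A=40 B=18] open={R1,R3,R4,R5}
Step 9: commit R3 -> on_hand[A=40 B=38] avail[A=40 B=18] open={R1,R4,R5}
Step 10: commit R5 -> on_hand[A=40 B=29] avail[A=40 B=18] open={R1,R4}
Step 11: reserve R7 A 1 -> on_hand[A=40 B=29] avail[A=39 B=18] open={R1,R4,R7}
Step 12: commit R4 -> on_hand[A=40 B=21] avail[A=39 B=18] open={R1,R7}
Step 13: reserve R8 B 4 -> on_hand[A=40 B=21] avail[A=39 B=14] open={R1,R7,R8}
Step 14: commit R1 -> on_hand[A=40 B=18] avail[A=39 B=14] open={R7,R8}
Step 15: reserve R9 A 2 -> on_hand[A=40 B=18] avail[A=37 B=14] open={R7,R8,R9}
Step 16: commit R9 -> on_hand[A=38 B=18] avail[A=37 B=14] open={R7,R8}
Step 17: cancel R8 -> on_hand[A=38 B=18] avail[A=37 B=18] open={R7}
Final available[A] = 37

Answer: 37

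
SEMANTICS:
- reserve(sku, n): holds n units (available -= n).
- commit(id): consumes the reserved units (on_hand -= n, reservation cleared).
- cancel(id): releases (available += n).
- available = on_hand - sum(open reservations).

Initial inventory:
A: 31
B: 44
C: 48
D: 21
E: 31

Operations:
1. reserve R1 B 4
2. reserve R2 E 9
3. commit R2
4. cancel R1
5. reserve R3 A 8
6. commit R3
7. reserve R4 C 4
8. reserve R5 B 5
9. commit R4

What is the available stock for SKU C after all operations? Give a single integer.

Step 1: reserve R1 B 4 -> on_hand[A=31 B=44 C=48 D=21 E=31] avail[A=31 B=40 C=48 D=21 E=31] open={R1}
Step 2: reserve R2 E 9 -> on_hand[A=31 B=44 C=48 D=21 E=31] avail[A=31 B=40 C=48 D=21 E=22] open={R1,R2}
Step 3: commit R2 -> on_hand[A=31 B=44 C=48 D=21 E=22] avail[A=31 B=40 C=48 D=21 E=22] open={R1}
Step 4: cancel R1 -> on_hand[A=31 B=44 C=48 D=21 E=22] avail[A=31 B=44 C=48 D=21 E=22] open={}
Step 5: reserve R3 A 8 -> on_hand[A=31 B=44 C=48 D=21 E=22] avail[A=23 B=44 C=48 D=21 E=22] open={R3}
Step 6: commit R3 -> on_hand[A=23 B=44 C=48 D=21 E=22] avail[A=23 B=44 C=48 D=21 E=22] open={}
Step 7: reserve R4 C 4 -> on_hand[A=23 B=44 C=48 D=21 E=22] avail[A=23 B=44 C=44 D=21 E=22] open={R4}
Step 8: reserve R5 B 5 -> on_hand[A=23 B=44 C=48 D=21 E=22] avail[A=23 B=39 C=44 D=21 E=22] open={R4,R5}
Step 9: commit R4 -> on_hand[A=23 B=44 C=44 D=21 E=22] avail[A=23 B=39 C=44 D=21 E=22] open={R5}
Final available[C] = 44

Answer: 44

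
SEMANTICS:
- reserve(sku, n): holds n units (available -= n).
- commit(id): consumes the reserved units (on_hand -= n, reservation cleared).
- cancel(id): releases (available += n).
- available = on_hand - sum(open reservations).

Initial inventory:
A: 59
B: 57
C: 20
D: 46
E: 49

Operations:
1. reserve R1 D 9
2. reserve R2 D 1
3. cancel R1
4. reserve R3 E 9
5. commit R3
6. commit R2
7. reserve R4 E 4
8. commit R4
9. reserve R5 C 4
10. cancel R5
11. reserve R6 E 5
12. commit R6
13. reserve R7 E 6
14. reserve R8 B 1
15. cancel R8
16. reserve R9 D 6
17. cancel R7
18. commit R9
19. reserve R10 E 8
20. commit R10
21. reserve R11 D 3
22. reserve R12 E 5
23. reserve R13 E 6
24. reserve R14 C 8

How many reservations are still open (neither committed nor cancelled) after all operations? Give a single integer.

Answer: 4

Derivation:
Step 1: reserve R1 D 9 -> on_hand[A=59 B=57 C=20 D=46 E=49] avail[A=59 B=57 C=20 D=37 E=49] open={R1}
Step 2: reserve R2 D 1 -> on_hand[A=59 B=57 C=20 D=46 E=49] avail[A=59 B=57 C=20 D=36 E=49] open={R1,R2}
Step 3: cancel R1 -> on_hand[A=59 B=57 C=20 D=46 E=49] avail[A=59 B=57 C=20 D=45 E=49] open={R2}
Step 4: reserve R3 E 9 -> on_hand[A=59 B=57 C=20 D=46 E=49] avail[A=59 B=57 C=20 D=45 E=40] open={R2,R3}
Step 5: commit R3 -> on_hand[A=59 B=57 C=20 D=46 E=40] avail[A=59 B=57 C=20 D=45 E=40] open={R2}
Step 6: commit R2 -> on_hand[A=59 B=57 C=20 D=45 E=40] avail[A=59 B=57 C=20 D=45 E=40] open={}
Step 7: reserve R4 E 4 -> on_hand[A=59 B=57 C=20 D=45 E=40] avail[A=59 B=57 C=20 D=45 E=36] open={R4}
Step 8: commit R4 -> on_hand[A=59 B=57 C=20 D=45 E=36] avail[A=59 B=57 C=20 D=45 E=36] open={}
Step 9: reserve R5 C 4 -> on_hand[A=59 B=57 C=20 D=45 E=36] avail[A=59 B=57 C=16 D=45 E=36] open={R5}
Step 10: cancel R5 -> on_hand[A=59 B=57 C=20 D=45 E=36] avail[A=59 B=57 C=20 D=45 E=36] open={}
Step 11: reserve R6 E 5 -> on_hand[A=59 B=57 C=20 D=45 E=36] avail[A=59 B=57 C=20 D=45 E=31] open={R6}
Step 12: commit R6 -> on_hand[A=59 B=57 C=20 D=45 E=31] avail[A=59 B=57 C=20 D=45 E=31] open={}
Step 13: reserve R7 E 6 -> on_hand[A=59 B=57 C=20 D=45 E=31] avail[A=59 B=57 C=20 D=45 E=25] open={R7}
Step 14: reserve R8 B 1 -> on_hand[A=59 B=57 C=20 D=45 E=31] avail[A=59 B=56 C=20 D=45 E=25] open={R7,R8}
Step 15: cancel R8 -> on_hand[A=59 B=57 C=20 D=45 E=31] avail[A=59 B=57 C=20 D=45 E=25] open={R7}
Step 16: reserve R9 D 6 -> on_hand[A=59 B=57 C=20 D=45 E=31] avail[A=59 B=57 C=20 D=39 E=25] open={R7,R9}
Step 17: cancel R7 -> on_hand[A=59 B=57 C=20 D=45 E=31] avail[A=59 B=57 C=20 D=39 E=31] open={R9}
Step 18: commit R9 -> on_hand[A=59 B=57 C=20 D=39 E=31] avail[A=59 B=57 C=20 D=39 E=31] open={}
Step 19: reserve R10 E 8 -> on_hand[A=59 B=57 C=20 D=39 E=31] avail[A=59 B=57 C=20 D=39 E=23] open={R10}
Step 20: commit R10 -> on_hand[A=59 B=57 C=20 D=39 E=23] avail[A=59 B=57 C=20 D=39 E=23] open={}
Step 21: reserve R11 D 3 -> on_hand[A=59 B=57 C=20 D=39 E=23] avail[A=59 B=57 C=20 D=36 E=23] open={R11}
Step 22: reserve R12 E 5 -> on_hand[A=59 B=57 C=20 D=39 E=23] avail[A=59 B=57 C=20 D=36 E=18] open={R11,R12}
Step 23: reserve R13 E 6 -> on_hand[A=59 B=57 C=20 D=39 E=23] avail[A=59 B=57 C=20 D=36 E=12] open={R11,R12,R13}
Step 24: reserve R14 C 8 -> on_hand[A=59 B=57 C=20 D=39 E=23] avail[A=59 B=57 C=12 D=36 E=12] open={R11,R12,R13,R14}
Open reservations: ['R11', 'R12', 'R13', 'R14'] -> 4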